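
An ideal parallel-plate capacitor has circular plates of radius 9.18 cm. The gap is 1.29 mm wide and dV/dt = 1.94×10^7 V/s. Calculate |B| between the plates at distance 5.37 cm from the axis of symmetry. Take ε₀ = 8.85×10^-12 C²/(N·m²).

4.49×10^-9 T

dE/dt = (dV/dt)/d = 1.504×10^10 V/(m·s); I_d = ε₀(πR²)(dE/dt) = (8.85×10^-12)(0.02647)(1.504×10^10) = 3.523×10^-3 A.
For r < R the Ampère–Maxwell law gives B(2πr) = μ₀ I_d (r²/R²), so B = μ₀ I_d r/(2πR²) = (4π×10^-7)(3.523×10^-3)(0.0537)/(2π·0.0918²) = 4.49×10^-9 T.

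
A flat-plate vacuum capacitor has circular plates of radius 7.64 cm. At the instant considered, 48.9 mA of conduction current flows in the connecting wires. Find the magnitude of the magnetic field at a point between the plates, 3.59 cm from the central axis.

No conduction current crosses the gap, so I_d there equals the 0.0489 A in the leads.
For r < R the Ampère–Maxwell law gives B(2πr) = μ₀ I_d (r²/R²), so B = μ₀ I_d r/(2πR²) = (4π×10^-7)(0.0489)(0.0359)/(2π·0.0764²) = 6.02×10^-8 T.

6.02×10^-8 T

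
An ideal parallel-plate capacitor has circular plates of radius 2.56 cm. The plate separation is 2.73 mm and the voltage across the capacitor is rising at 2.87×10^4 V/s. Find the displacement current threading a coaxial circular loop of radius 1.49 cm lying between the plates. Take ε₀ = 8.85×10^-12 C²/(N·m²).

6.49×10^-8 A

With E = V/d, dE/dt = 1.051×10^7 V/(m·s) and πR² = 2.059×10^-3 m², giving I_d = ε₀ πR² dE/dt = 1.915×10^-7 A.
Through an area πr² the displacement current is I_d·(πr²/πR²) = I_d (r/R)² = 6.49×10^-8 A.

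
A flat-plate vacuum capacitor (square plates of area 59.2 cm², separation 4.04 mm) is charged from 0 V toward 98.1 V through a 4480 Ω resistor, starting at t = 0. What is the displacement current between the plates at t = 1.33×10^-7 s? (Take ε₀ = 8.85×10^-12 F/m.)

2.22×10^-3 A

C = ε₀A/d = (8.85×10^-12)(5.92×10^-3)/(4.04×10^-3) = 1.297×10^-11 F, so τ = RC = 5.811×10^-8 s.
The conduction current is I(t) = (V₀/R) e^(−t/τ), and the displacement current between the plates equals it.
t/τ = 2.289; I_d = (98.1/4480) · e^(−2.289) = (0.02190)(0.1014) = 2.22×10^-3 A.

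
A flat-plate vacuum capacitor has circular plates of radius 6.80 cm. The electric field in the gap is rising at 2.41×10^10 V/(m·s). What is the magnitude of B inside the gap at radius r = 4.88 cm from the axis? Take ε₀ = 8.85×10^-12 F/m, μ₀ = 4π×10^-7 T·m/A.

6.54×10^-9 T

I_d = ε₀ dΦ_E/dt = ε₀ πR² (dE/dt) = (8.85×10^-12)(0.01453)(2.41×10^10) = 3.099×10^-3 A through the full plate area.
∮B·dl = μ₀ I_d,enc with I_d,enc = I_d r²/R² = 1.596×10^-3 A; so B = μ₀ I_d,enc/(2πr) = 6.54×10^-9 T.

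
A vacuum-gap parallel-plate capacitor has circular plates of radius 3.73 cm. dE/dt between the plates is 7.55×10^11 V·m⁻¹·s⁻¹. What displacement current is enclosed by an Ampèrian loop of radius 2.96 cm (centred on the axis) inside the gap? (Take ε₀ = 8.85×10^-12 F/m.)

Total displacement current: I_d = ε₀(πR²)(dE/dt) = (8.85×10^-12)(4.371×10^-3)(7.55×10^11) = 0.02921 A.
Since J_d is uniform, the enclosed fraction is (r/R)² = 0.6297, giving I_d,enc = 0.0184 A.

0.0184 A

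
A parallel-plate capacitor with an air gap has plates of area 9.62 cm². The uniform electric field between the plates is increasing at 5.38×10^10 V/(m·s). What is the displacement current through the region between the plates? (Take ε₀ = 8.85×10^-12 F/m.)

4.58×10^-4 A

I_d = ε₀ A (dE/dt) = (8.85×10^-12)(9.62×10^-4 m²)(5.38×10^10) = 4.58×10^-4 A.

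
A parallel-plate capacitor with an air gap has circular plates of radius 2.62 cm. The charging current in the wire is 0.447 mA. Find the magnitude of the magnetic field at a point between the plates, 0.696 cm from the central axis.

9.06×10^-10 T

By continuity the displacement current in the gap matches the conduction current: I_d = 4.47×10^-4 A.
For r < R the Ampère–Maxwell law gives B(2πr) = μ₀ I_d (r²/R²), so B = μ₀ I_d r/(2πR²) = (4π×10^-7)(4.47×10^-4)(6.96×10^-3)/(2π·0.0262²) = 9.06×10^-10 T.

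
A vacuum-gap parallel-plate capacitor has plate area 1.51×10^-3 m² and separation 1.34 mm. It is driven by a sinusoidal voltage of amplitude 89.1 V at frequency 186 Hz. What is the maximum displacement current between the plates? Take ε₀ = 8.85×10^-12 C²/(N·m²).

C = ε₀A/d = (8.85×10^-12)(1.51×10^-3)/(1.34×10^-3) = 9.973×10^-12 F; ω = 2πf = 1169 rad/s.
I_d = C dV/dt, so |I_d|_max = C V₀ ω = (9.973×10^-12)(89.1)(1169) = 1.04×10^-6 A.

1.04×10^-6 A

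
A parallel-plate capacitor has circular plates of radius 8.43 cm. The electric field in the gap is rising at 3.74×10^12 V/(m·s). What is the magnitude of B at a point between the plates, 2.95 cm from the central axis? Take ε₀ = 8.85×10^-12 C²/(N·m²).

6.14×10^-7 T

Through the whole plate area (πR² = 0.02233 m²), I_d = ε₀ πR² dE/dt = 0.7391 A.
∮B·dl = μ₀ I_d,enc with I_d,enc = I_d r²/R² = 0.09051 A; so B = μ₀ I_d,enc/(2πr) = 6.14×10^-7 T.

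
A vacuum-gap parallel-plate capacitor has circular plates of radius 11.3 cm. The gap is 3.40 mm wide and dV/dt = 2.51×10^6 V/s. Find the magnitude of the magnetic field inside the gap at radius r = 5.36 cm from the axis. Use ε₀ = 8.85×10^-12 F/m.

With E = V/d, dE/dt = 7.382×10^8 V/(m·s) and πR² = 0.04011 m², giving I_d = ε₀ πR² dE/dt = 2.620×10^-4 A.
An Ampèrian loop of radius r encloses a fraction (r/R)² of I_d. Then B·2πr = μ₀ I_d (r/R)², giving B = μ₀ I_d r/(2πR²) = 2.20×10^-10 T.

2.20×10^-10 T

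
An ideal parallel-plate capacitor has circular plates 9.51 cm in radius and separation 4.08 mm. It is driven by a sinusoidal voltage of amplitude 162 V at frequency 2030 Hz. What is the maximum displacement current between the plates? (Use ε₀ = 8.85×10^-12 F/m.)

1.27×10^-4 A

C = ε₀A/d = (8.85×10^-12)(0.02841)/(4.08×10^-3) = 6.162×10^-11 F; ω = 2πf = 1.275×10^4 rad/s.
I_d = C dV/dt, so |I_d|_max = C V₀ ω = (6.162×10^-11)(162)(1.275×10^4) = 1.27×10^-4 A.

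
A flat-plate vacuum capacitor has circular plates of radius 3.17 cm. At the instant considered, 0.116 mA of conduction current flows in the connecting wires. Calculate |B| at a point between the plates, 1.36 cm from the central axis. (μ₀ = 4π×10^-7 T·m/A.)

3.14×10^-10 T

Between the plates the displacement current equals the wire current: I_d = 0.116 mA = 1.16×10^-4 A.
For r < R the Ampère–Maxwell law gives B(2πr) = μ₀ I_d (r²/R²), so B = μ₀ I_d r/(2πR²) = (4π×10^-7)(1.16×10^-4)(0.0136)/(2π·0.0317²) = 3.14×10^-10 T.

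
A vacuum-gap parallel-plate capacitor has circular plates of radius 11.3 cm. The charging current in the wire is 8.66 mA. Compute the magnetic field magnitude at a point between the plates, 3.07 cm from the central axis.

4.16×10^-9 T

No conduction current crosses the gap, so I_d there equals the 8.66×10^-3 A in the leads.
∮B·dl = μ₀ I_d,enc with I_d,enc = I_d r²/R² = 6.392×10^-4 A; so B = μ₀ I_d,enc/(2πr) = 4.16×10^-9 T.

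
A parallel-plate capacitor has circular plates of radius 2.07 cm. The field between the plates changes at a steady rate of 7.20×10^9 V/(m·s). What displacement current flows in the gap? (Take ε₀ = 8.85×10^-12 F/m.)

I_d = ε₀ A (dE/dt) = (8.85×10^-12)(1.346×10^-3 m²)(7.20×10^9) = 8.58×10^-5 A.

8.58×10^-5 A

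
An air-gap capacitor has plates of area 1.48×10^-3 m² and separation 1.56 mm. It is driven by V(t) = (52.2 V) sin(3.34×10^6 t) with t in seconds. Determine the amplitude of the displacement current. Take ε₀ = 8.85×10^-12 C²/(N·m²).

1.46×10^-3 A

(dE/dt)_max = V₀ω/d = 1.118×10^11 V/(m·s); ω = 3.34×10^6 rad/s.
I_d,max = ε₀ A (dE/dt)_max = (8.85×10^-12)(1.48×10^-3)(1.118×10^11) = 1.46×10^-3 A.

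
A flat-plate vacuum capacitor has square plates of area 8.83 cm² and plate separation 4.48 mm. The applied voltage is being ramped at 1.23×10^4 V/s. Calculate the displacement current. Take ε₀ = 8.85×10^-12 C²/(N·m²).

2.15×10^-8 A

The field between the plates is E = V/d, so dE/dt = (1.23×10^4)/(4.48×10^-3 m) = 2.746×10^6 V/(m·s).
I_d = ε₀ A (dE/dt) = (8.85×10^-12)(8.83×10^-4)(2.746×10^6) = 2.15×10^-8 A.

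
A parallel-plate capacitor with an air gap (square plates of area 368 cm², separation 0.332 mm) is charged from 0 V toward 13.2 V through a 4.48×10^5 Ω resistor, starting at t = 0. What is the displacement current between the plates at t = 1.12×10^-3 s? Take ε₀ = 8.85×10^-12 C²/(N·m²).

C = ε₀A/d = (8.85×10^-12)(0.0368)/(3.32×10^-4) = 9.810×10^-10 F and τ = RC = 4.395×10^-4 s. I_d in the gap equals the RC charging current.
I_d(t) = (V₀/R) e^(−t/τ) = 2.946×10^-5 · e^(−2.548) = 2.30×10^-6 A.

2.30×10^-6 A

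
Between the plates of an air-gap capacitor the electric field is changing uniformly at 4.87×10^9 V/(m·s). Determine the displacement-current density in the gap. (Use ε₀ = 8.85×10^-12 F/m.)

J_d = ε₀ dE/dt = (8.85×10^-12)(4.87×10^9) = 0.0431 A/m².

0.0431 A/m²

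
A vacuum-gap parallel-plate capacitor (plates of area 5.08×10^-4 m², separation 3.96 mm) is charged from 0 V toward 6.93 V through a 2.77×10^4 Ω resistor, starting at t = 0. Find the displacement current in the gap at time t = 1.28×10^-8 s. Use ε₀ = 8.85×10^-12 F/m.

With C = ε₀A/d = (8.85×10^-12)(5.08×10^-4)/(3.96×10^-3) = 1.135×10^-12 F, the time constant is τ = RC = 3.144×10^-8 s, so t/τ = 0.4071 and e^(−t/τ) = 0.6656.
I_d = I_cond = (V₀/R) e^(−t/τ) = (2.502×10^-4)(0.6656) = 1.67×10^-4 A.

1.67×10^-4 A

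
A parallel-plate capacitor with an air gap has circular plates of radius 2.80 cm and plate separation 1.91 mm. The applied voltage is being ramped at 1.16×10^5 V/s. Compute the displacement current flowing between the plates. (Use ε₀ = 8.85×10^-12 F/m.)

C = ε₀A/d = (8.85×10^-12)(2.463×10^-3)/(1.91×10^-3) = 1.141×10^-11 F.
I_d = C dV/dt = (1.141×10^-11)(1.16×10^5) = 1.32×10^-6 A.

1.32×10^-6 A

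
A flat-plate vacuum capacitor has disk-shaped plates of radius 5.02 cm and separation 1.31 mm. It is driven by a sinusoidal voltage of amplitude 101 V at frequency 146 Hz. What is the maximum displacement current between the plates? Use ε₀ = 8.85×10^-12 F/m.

The displacement current equals the conduction current C dV/dt, which peaks at C V₀ ω.
With C = ε₀A/d = (8.85×10^-12)(7.917×10^-3)/(1.31×10^-3) = 5.349×10^-11 F and ω = 2πf = 917.3 rad/s, I_d,max = (5.349×10^-11)(101)(917.3) = 4.96×10^-6 A.

4.96×10^-6 A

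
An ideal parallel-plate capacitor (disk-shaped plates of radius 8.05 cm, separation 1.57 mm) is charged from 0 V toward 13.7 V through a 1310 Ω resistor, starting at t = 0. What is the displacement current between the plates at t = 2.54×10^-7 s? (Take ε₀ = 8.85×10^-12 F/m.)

1.93×10^-3 A

With C = ε₀A/d = (8.85×10^-12)(0.02036)/(1.57×10^-3) = 1.148×10^-10 F, the time constant is τ = RC = 1.504×10^-7 s, so t/τ = 1.689 and e^(−t/τ) = 0.1847.
I_d = I_cond = (V₀/R) e^(−t/τ) = (0.01046)(0.1847) = 1.93×10^-3 A.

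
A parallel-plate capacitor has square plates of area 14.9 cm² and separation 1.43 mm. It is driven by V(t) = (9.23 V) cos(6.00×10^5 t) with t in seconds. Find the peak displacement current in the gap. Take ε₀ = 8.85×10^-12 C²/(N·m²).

5.11×10^-5 A

C = ε₀A/d = (8.85×10^-12)(1.49×10^-3)/(1.43×10^-3) = 9.221×10^-12 F; ω = 6.00×10^5 rad/s.
I_d = C dV/dt, so |I_d|_max = C V₀ ω = (9.221×10^-12)(9.23)(6.00×10^5) = 5.11×10^-5 A.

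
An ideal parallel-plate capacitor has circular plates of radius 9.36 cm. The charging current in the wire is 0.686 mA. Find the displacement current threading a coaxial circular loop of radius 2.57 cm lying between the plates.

By continuity the displacement current in the gap matches the conduction current: I_d = 6.86×10^-4 A.
Since J_d is uniform, the enclosed fraction is (r/R)² = 0.07539, giving I_d,enc = 5.17×10^-5 A.

5.17×10^-5 A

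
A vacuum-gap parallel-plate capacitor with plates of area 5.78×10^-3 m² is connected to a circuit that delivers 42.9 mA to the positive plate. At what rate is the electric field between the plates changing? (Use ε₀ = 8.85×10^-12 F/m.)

8.39×10^11 V/(m·s)

Charge continuity gives I_d = I = 0.0429 A between the plates.
Since I_d = ε₀ A dE/dt, dE/dt = I_d/(ε₀A) = (0.0429)/((8.85×10^-12)(5.78×10^-3)) = 8.39×10^11 V/(m·s).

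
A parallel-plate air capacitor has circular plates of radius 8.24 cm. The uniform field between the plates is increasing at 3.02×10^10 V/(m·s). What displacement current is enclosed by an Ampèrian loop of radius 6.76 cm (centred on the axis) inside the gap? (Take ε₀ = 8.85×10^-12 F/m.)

3.84×10^-3 A

Total displacement current: I_d = ε₀(πR²)(dE/dt) = (8.85×10^-12)(0.02133)(3.02×10^10) = 5.701×10^-3 A.
Through an area πr² the displacement current is I_d·(πr²/πR²) = I_d (r/R)² = 3.84×10^-3 A.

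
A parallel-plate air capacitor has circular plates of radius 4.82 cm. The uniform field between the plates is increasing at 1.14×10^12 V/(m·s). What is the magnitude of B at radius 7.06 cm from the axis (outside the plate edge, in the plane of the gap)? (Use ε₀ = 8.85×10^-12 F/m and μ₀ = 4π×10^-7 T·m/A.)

2.09×10^-7 T

I_d = ε₀ dΦ_E/dt = ε₀ πR² (dE/dt) = (8.85×10^-12)(7.299×10^-3)(1.14×10^12) = 0.07364 A through the full plate area.
With r > R the enclosed displacement current is the full I_d; B = μ₀ I_d / (2πr) = 2.09×10^-7 T.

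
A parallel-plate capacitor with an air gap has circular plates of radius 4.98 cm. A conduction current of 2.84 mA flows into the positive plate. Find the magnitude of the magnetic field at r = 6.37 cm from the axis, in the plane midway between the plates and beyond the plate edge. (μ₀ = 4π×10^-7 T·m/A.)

8.92×10^-9 T

Between the plates the displacement current equals the wire current: I_d = 2.84 mA = 2.84×10^-3 A.
Outside the plates the loop encloses all of I_d, so B·2πr = μ₀ I_d and B = 8.92×10^-9 T.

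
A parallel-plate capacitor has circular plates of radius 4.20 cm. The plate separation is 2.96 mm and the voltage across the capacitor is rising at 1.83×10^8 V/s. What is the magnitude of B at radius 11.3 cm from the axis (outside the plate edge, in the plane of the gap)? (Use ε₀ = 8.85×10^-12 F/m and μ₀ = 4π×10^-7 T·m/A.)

dE/dt = (dV/dt)/d = 6.182×10^10 V/(m·s); I_d = ε₀(πR²)(dE/dt) = (8.85×10^-12)(5.542×10^-3)(6.182×10^10) = 3.032×10^-3 A.
Outside the plates the loop encloses all of I_d, so B·2πr = μ₀ I_d and B = 5.37×10^-9 T.

5.37×10^-9 T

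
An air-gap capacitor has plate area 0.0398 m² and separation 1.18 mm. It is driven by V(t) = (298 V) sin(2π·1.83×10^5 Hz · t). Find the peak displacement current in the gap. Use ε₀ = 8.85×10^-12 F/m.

The displacement current equals the conduction current C dV/dt, which peaks at C V₀ ω.
With C = ε₀A/d = (8.85×10^-12)(0.0398)/(1.18×10^-3) = 2.985×10^-10 F and ω = 2πf = 1.150×10^6 rad/s, I_d,max = (2.985×10^-10)(298)(1.150×10^6) = 0.102 A.

0.102 A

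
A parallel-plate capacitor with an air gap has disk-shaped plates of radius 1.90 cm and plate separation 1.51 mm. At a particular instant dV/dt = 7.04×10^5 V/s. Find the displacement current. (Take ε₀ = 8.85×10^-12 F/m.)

The displacement current equals the charging current C dV/dt. With C = ε₀A/d = (8.85×10^-12)(1.134×10^-3)/(1.51×10^-3) = 6.646×10^-12 F, I_d = (6.646×10^-12)(7.04×10^5) = 4.68×10^-6 A.

4.68×10^-6 A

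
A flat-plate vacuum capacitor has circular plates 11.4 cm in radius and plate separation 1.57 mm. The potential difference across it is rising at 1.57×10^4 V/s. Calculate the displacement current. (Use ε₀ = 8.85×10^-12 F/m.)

3.61×10^-6 A

E = V/d so dE/dt = (dV/dt)/d = 1.000×10^7 V/(m·s), and I_d = ε₀ A dE/dt = (8.85×10^-12)(0.04083)(1.000×10^7) = 3.61×10^-6 A.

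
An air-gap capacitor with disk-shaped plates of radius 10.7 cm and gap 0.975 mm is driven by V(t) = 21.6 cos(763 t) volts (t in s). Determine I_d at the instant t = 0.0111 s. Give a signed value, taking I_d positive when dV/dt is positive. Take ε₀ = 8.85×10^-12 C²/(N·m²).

C = ε₀A/d = (8.85×10^-12)(0.03597)/(9.75×10^-4) = 3.265×10^-10 F. dV/dt = V₀ω·−sin(ωt); at ωt = 8.4693 rad this factor is -0.8166.
I_d = C dV/dt = (3.265×10^-10)(21.6)(763)(-0.8166) = -4.39×10^-6 A.

-4.39×10^-6 A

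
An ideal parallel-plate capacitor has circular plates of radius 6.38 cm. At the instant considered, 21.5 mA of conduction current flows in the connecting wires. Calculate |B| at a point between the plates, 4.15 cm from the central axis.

4.38×10^-8 T

Between the plates the displacement current equals the wire current: I_d = 21.5 mA = 0.0215 A.
For r < R the Ampère–Maxwell law gives B(2πr) = μ₀ I_d (r²/R²), so B = μ₀ I_d r/(2πR²) = (4π×10^-7)(0.0215)(0.0415)/(2π·0.0638²) = 4.38×10^-8 T.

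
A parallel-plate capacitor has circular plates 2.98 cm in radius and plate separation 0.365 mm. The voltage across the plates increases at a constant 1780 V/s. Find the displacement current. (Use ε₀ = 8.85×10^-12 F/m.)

1.20×10^-7 A

The field between the plates is E = V/d, so dE/dt = (1780)/(3.65×10^-4 m) = 4.877×10^6 V/(m·s).
I_d = ε₀ A (dE/dt) = (8.85×10^-12)(2.790×10^-3)(4.877×10^6) = 1.20×10^-7 A.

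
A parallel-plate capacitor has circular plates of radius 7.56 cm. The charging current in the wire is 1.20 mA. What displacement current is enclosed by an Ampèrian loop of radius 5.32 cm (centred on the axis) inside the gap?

No conduction current crosses the gap, so I_d there equals the 1.20×10^-3 A in the leads.
Since J_d is uniform, the enclosed fraction is (r/R)² = 0.4952, giving I_d,enc = 5.94×10^-4 A.

5.94×10^-4 A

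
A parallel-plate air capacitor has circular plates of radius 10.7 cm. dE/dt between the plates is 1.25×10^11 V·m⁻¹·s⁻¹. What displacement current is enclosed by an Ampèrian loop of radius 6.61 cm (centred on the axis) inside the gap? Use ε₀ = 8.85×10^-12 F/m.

0.0152 A

I_d = ε₀ dΦ_E/dt = ε₀ πR² (dE/dt) = (8.85×10^-12)(0.03597)(1.25×10^11) = 0.03979 A through the full plate area.
Since J_d is uniform, the enclosed fraction is (r/R)² = 0.3816, giving I_d,enc = 0.0152 A.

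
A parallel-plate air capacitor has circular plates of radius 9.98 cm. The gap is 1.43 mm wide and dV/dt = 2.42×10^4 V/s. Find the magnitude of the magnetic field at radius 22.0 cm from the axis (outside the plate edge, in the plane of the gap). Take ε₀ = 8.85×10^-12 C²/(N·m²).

I_d = C dV/dt with C = ε₀πR²/d = 1.936×10^-10 F, so I_d = (1.936×10^-10)(2.42×10^4) = 4.685×10^-6 A.
For r ≥ R the full I_d is enclosed: B = μ₀ I_d/(2πr) = (4π×10^-7)(4.685×10^-6)/(2π·0.220) = 4.26×10^-12 T.

4.26×10^-12 T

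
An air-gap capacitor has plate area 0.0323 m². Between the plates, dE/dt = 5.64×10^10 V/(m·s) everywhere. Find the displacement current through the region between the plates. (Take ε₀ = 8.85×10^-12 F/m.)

With a uniform field, Φ_E = EA, so I_d = ε₀ A dE/dt = 0.0161 A.

0.0161 A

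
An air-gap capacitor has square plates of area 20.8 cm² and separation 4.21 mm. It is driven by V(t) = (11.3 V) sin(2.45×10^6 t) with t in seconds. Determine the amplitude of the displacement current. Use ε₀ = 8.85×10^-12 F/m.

The displacement current equals the conduction current C dV/dt, which peaks at C V₀ ω.
With C = ε₀A/d = (8.85×10^-12)(2.08×10^-3)/(4.21×10^-3) = 4.372×10^-12 F and ω = 2.45×10^6 rad/s, I_d,max = (4.372×10^-12)(11.3)(2.45×10^6) = 1.21×10^-4 A.

1.21×10^-4 A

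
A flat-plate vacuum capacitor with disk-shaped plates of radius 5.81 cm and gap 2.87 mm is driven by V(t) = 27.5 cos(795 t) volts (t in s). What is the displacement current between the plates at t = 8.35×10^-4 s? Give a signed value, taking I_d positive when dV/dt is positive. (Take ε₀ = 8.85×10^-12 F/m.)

dV/dt = (27.5)(795)·−sin(0.663825) = -1.347×10^4 V/s.
I_d = C dV/dt with C = ε₀A/d = (8.85×10^-12)(0.01060)/(2.87×10^-3) = 3.269×10^-11 F, so I_d = (3.269×10^-11)(-1.347×10^4) = -4.40×10^-7 A.

-4.40×10^-7 A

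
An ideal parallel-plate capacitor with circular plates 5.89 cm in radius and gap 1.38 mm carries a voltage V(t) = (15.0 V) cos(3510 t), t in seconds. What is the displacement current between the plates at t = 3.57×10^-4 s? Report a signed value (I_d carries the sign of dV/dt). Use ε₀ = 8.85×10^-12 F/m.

-3.50×10^-6 A

dV/dt = (15.0)(3510)·−sin(1.25307) = -5.001×10^4 V/s.
I_d = C dV/dt with C = ε₀A/d = (8.85×10^-12)(0.01090)/(1.38×10^-3) = 6.990×10^-11 F, so I_d = (6.990×10^-11)(-5.001×10^4) = -3.50×10^-6 A.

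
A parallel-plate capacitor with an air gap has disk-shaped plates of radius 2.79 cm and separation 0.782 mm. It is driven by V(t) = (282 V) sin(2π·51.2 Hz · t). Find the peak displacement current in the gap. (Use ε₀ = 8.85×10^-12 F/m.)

2.51×10^-6 A

The displacement current equals the conduction current C dV/dt, which peaks at C V₀ ω.
With C = ε₀A/d = (8.85×10^-12)(2.445×10^-3)/(7.82×10^-4) = 2.767×10^-11 F and ω = 2πf = 321.7 rad/s, I_d,max = (2.767×10^-11)(282)(321.7) = 2.51×10^-6 A.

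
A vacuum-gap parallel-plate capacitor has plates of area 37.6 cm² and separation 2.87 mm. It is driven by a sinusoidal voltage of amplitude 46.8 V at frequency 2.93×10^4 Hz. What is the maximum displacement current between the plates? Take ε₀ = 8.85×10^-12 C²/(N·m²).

The displacement current equals the conduction current C dV/dt, which peaks at C V₀ ω.
With C = ε₀A/d = (8.85×10^-12)(3.76×10^-3)/(2.87×10^-3) = 1.159×10^-11 F and ω = 2πf = 1.841×10^5 rad/s, I_d,max = (1.159×10^-11)(46.8)(1.841×10^5) = 9.99×10^-5 A.

9.99×10^-5 A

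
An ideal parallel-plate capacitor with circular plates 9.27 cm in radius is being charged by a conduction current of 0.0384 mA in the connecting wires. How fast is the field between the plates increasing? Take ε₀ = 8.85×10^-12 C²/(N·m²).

1.61×10^8 V/(m·s)

The displacement current between the plates equals the conduction current, I_d = 0.0384 mA.
Since I_d = ε₀ A dE/dt, dE/dt = I_d/(ε₀A) = (3.84×10^-5)/((8.85×10^-12)(0.02700)) = 1.61×10^8 V/(m·s).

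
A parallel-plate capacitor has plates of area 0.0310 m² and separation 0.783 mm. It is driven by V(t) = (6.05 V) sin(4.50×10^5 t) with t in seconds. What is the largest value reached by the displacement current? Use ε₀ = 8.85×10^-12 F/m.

9.54×10^-4 A

The displacement current equals the conduction current C dV/dt, which peaks at C V₀ ω.
With C = ε₀A/d = (8.85×10^-12)(0.0310)/(7.83×10^-4) = 3.504×10^-10 F and ω = 4.50×10^5 rad/s, I_d,max = (3.504×10^-10)(6.05)(4.50×10^5) = 9.54×10^-4 A.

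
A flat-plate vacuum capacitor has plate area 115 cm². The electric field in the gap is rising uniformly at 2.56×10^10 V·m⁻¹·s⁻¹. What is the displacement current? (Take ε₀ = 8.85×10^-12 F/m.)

With a uniform field, Φ_E = EA, so I_d = ε₀ A dE/dt = 2.61×10^-3 A.

2.61×10^-3 A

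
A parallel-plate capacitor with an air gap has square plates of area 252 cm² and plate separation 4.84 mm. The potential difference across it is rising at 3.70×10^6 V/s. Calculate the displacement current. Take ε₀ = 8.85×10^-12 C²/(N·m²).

E = V/d so dE/dt = (dV/dt)/d = 7.645×10^8 V/(m·s), and I_d = ε₀ A dE/dt = (8.85×10^-12)(0.0252)(7.645×10^8) = 1.70×10^-4 A.

1.70×10^-4 A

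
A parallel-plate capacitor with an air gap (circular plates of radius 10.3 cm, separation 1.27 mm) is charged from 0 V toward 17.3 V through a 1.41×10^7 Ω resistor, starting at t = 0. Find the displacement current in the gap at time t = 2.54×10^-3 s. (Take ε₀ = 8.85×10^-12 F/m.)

5.65×10^-7 A

C = ε₀A/d = (8.85×10^-12)(0.03333)/(1.27×10^-3) = 2.323×10^-10 F, so τ = RC = 3.275×10^-3 s.
The conduction current is I(t) = (V₀/R) e^(−t/τ), and the displacement current between the plates equals it.
t/τ = 0.7756; I_d = (17.3/1.41×10^7) · e^(−0.7756) = (1.227×10^-6)(0.4604) = 5.65×10^-7 A.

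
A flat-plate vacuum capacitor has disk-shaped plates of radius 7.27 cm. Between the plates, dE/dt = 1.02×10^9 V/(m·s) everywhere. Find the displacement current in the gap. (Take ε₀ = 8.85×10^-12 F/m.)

1.50×10^-4 A

I_d = ε₀ A (dE/dt) = (8.85×10^-12)(0.01660 m²)(1.02×10^9) = 1.50×10^-4 A.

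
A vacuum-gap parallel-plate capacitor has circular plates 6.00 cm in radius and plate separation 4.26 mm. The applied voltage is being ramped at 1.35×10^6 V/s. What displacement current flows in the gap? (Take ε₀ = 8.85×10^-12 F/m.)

3.17×10^-5 A

C = ε₀A/d = (8.85×10^-12)(0.01131)/(4.26×10^-3) = 2.350×10^-11 F.
I_d = C dV/dt = (2.350×10^-11)(1.35×10^6) = 3.17×10^-5 A.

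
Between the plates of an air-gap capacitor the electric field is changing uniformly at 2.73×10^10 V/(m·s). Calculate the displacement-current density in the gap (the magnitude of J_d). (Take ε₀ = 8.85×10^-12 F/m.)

J_d = ε₀ dE/dt = (8.85×10^-12)(2.73×10^10) = 0.242 A/m².

0.242 A/m²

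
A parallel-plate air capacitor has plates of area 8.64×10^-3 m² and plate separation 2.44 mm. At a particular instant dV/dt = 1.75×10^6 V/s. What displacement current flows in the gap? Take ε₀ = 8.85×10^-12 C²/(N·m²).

5.48×10^-5 A

C = ε₀A/d = (8.85×10^-12)(8.64×10^-3)/(2.44×10^-3) = 3.134×10^-11 F.
I_d = C dV/dt = (3.134×10^-11)(1.75×10^6) = 5.48×10^-5 A.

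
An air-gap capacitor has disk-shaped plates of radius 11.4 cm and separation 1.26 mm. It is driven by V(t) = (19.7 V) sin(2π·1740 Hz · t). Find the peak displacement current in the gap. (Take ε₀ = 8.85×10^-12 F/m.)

(dE/dt)_max = V₀ω/d = 1.709×10^8 V/(m·s); ω = 2πf = 1.093×10^4 rad/s.
I_d,max = ε₀ A (dE/dt)_max = (8.85×10^-12)(0.04083)(1.709×10^8) = 6.18×10^-5 A.

6.18×10^-5 A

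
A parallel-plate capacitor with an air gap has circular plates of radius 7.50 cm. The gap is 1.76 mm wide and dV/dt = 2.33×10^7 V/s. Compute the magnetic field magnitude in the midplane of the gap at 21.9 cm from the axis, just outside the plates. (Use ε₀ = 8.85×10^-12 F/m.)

With E = V/d, dE/dt = 1.324×10^10 V/(m·s) and πR² = 0.01767 m², giving I_d = ε₀ πR² dE/dt = 2.070×10^-3 A.
With r > R the enclosed displacement current is the full I_d; B = μ₀ I_d / (2πr) = 1.89×10^-9 T.

1.89×10^-9 T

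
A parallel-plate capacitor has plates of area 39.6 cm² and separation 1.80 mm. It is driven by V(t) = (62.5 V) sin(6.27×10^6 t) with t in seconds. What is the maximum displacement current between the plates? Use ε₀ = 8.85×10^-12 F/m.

7.63×10^-3 A

(dE/dt)_max = V₀ω/d = 2.177×10^11 V/(m·s); ω = 6.27×10^6 rad/s.
I_d,max = ε₀ A (dE/dt)_max = (8.85×10^-12)(3.96×10^-3)(2.177×10^11) = 7.63×10^-3 A.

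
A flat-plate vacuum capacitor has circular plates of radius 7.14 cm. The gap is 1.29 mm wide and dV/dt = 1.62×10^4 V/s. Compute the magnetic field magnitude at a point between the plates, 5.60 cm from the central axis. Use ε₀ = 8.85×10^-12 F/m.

I_d = C dV/dt with C = ε₀πR²/d = 1.099×10^-10 F, so I_d = (1.099×10^-10)(1.62×10^4) = 1.780×10^-6 A.
∮B·dl = μ₀ I_d,enc with I_d,enc = I_d r²/R² = 1.095×10^-6 A; so B = μ₀ I_d,enc/(2πr) = 3.91×10^-12 T.

3.91×10^-12 T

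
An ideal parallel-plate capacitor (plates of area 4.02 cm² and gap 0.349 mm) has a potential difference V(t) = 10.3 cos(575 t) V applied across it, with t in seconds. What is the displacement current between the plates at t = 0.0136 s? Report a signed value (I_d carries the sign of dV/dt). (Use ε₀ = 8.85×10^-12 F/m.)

-6.03×10^-8 A

dV/dt = (10.3)(575)·−sin(7.82) = -5919 V/s.
I_d = C dV/dt with C = ε₀A/d = (8.85×10^-12)(4.02×10^-4)/(3.49×10^-4) = 1.019×10^-11 F, so I_d = (1.019×10^-11)(-5919) = -6.03×10^-8 A.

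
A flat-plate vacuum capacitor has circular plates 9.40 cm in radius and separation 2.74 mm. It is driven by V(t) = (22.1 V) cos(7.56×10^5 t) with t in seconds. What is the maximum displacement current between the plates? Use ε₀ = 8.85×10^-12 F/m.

1.50×10^-3 A

C = ε₀A/d = (8.85×10^-12)(0.02776)/(2.74×10^-3) = 8.966×10^-11 F; ω = 7.56×10^5 rad/s.
I_d = C dV/dt, so |I_d|_max = C V₀ ω = (8.966×10^-11)(22.1)(7.56×10^5) = 1.50×10^-3 A.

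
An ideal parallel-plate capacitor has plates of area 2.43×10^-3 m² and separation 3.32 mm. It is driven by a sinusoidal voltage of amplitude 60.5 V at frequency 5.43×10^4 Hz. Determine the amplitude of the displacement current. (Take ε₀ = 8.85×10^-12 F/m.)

The displacement current equals the conduction current C dV/dt, which peaks at C V₀ ω.
With C = ε₀A/d = (8.85×10^-12)(2.43×10^-3)/(3.32×10^-3) = 6.478×10^-12 F and ω = 2πf = 3.412×10^5 rad/s, I_d,max = (6.478×10^-12)(60.5)(3.412×10^5) = 1.34×10^-4 A.

1.34×10^-4 A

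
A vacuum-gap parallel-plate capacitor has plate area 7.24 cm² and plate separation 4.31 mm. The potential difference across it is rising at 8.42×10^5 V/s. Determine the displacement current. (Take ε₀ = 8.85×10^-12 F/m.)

The field between the plates is E = V/d, so dE/dt = (8.42×10^5)/(4.31×10^-3 m) = 1.954×10^8 V/(m·s).
I_d = ε₀ A (dE/dt) = (8.85×10^-12)(7.24×10^-4)(1.954×10^8) = 1.25×10^-6 A.

1.25×10^-6 A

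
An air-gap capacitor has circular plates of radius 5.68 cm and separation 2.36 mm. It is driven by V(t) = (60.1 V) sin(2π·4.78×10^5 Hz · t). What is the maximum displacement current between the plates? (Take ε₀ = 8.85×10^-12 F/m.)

The displacement current equals the conduction current C dV/dt, which peaks at C V₀ ω.
With C = ε₀A/d = (8.85×10^-12)(0.01014)/(2.36×10^-3) = 3.803×10^-11 F and ω = 2πf = 3.003×10^6 rad/s, I_d,max = (3.803×10^-11)(60.1)(3.003×10^6) = 6.86×10^-3 A.

6.86×10^-3 A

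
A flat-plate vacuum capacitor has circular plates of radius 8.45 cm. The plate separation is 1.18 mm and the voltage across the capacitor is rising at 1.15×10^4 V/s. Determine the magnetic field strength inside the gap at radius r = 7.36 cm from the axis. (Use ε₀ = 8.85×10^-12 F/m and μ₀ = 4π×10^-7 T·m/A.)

3.99×10^-12 T

I_d = C dV/dt with C = ε₀πR²/d = 1.682×10^-10 F, so I_d = (1.682×10^-10)(1.15×10^4) = 1.934×10^-6 A.
For r < R the Ampère–Maxwell law gives B(2πr) = μ₀ I_d (r²/R²), so B = μ₀ I_d r/(2πR²) = (4π×10^-7)(1.934×10^-6)(0.0736)/(2π·0.0845²) = 3.99×10^-12 T.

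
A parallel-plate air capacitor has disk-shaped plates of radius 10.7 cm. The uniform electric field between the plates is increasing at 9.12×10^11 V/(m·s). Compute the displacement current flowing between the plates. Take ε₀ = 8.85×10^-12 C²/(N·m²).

0.290 A

With a uniform field, Φ_E = EA, so I_d = ε₀ A dE/dt = 0.290 A.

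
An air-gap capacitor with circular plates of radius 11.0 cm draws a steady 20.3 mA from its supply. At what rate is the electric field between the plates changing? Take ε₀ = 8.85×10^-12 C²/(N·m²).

Charge continuity gives I_d = I = 0.0203 A between the plates.
Then dE/dt = I_d/(ε₀A) = 6.03×10^10 V/(m·s).

6.03×10^10 V/(m·s)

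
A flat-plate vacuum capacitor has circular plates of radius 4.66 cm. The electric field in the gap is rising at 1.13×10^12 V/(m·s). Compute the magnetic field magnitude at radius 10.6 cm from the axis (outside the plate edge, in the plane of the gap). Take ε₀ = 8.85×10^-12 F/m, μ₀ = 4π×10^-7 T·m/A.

Through the whole plate area (πR² = 6.822×10^-3 m²), I_d = ε₀ πR² dE/dt = 0.06822 A.
Outside the plates the loop encloses all of I_d, so B·2πr = μ₀ I_d and B = 1.29×10^-7 T.

1.29×10^-7 T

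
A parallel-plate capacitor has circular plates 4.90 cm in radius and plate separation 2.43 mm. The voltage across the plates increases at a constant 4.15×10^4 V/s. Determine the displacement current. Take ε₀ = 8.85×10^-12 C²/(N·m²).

1.14×10^-6 A

C = ε₀A/d = (8.85×10^-12)(7.543×10^-3)/(2.43×10^-3) = 2.747×10^-11 F.
I_d = C dV/dt = (2.747×10^-11)(4.15×10^4) = 1.14×10^-6 A.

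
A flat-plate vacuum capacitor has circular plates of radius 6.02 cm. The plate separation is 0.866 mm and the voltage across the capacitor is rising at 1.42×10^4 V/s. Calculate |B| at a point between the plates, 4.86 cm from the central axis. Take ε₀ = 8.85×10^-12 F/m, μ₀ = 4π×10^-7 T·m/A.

dE/dt = (dV/dt)/d = 1.640×10^7 V/(m·s); I_d = ε₀(πR²)(dE/dt) = (8.85×10^-12)(0.01139)(1.640×10^7) = 1.653×10^-6 A.
∮B·dl = μ₀ I_d,enc with I_d,enc = I_d r²/R² = 1.077×10^-6 A; so B = μ₀ I_d,enc/(2πr) = 4.43×10^-12 T.

4.43×10^-12 T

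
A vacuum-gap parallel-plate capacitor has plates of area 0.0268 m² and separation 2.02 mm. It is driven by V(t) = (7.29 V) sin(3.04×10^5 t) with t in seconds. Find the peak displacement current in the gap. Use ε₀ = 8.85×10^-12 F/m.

The displacement current equals the conduction current C dV/dt, which peaks at C V₀ ω.
With C = ε₀A/d = (8.85×10^-12)(0.0268)/(2.02×10^-3) = 1.174×10^-10 F and ω = 3.04×10^5 rad/s, I_d,max = (1.174×10^-10)(7.29)(3.04×10^5) = 2.60×10^-4 A.

2.60×10^-4 A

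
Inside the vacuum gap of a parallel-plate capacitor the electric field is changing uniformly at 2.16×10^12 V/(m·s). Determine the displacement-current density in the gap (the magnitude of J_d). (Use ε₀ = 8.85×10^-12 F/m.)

J_d = ε₀ ∂E/∂t, so J_d = 19.1 A/m².

19.1 A/m²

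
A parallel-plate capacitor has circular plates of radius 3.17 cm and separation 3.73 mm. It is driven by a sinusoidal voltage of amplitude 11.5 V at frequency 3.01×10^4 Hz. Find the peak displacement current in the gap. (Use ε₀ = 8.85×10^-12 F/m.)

1.63×10^-5 A

(dE/dt)_max = V₀ω/d = 5.830×10^8 V/(m·s); ω = 2πf = 1.891×10^5 rad/s.
I_d,max = ε₀ A (dE/dt)_max = (8.85×10^-12)(3.157×10^-3)(5.830×10^8) = 1.63×10^-5 A.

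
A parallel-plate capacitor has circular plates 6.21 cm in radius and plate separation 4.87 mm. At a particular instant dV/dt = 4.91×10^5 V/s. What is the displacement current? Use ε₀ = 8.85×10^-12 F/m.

1.08×10^-5 A

E = V/d so dE/dt = (dV/dt)/d = 1.008×10^8 V/(m·s), and I_d = ε₀ A dE/dt = (8.85×10^-12)(0.01212)(1.008×10^8) = 1.08×10^-5 A.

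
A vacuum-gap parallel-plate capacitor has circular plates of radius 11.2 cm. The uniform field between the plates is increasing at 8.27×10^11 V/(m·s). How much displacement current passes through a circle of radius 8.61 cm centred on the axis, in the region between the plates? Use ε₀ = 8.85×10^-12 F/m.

Total displacement current: I_d = ε₀(πR²)(dE/dt) = (8.85×10^-12)(0.03941)(8.27×10^11) = 0.2884 A.
The field is uniform, so I_d,enc = I_d (r/R)² = (0.2884)(8.61/11.2)² = 0.170 A.

0.170 A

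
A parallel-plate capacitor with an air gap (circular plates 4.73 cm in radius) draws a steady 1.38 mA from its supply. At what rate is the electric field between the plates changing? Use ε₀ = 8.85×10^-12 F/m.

2.22×10^10 V/(m·s)

The displacement current between the plates equals the conduction current, I_d = 1.38 mA.
Inverting I_d = ε₀ A dE/dt gives dE/dt = 1.38×10^-3 / (8.85×10^-12 · 7.029×10^-3) = 2.22×10^10 V/(m·s).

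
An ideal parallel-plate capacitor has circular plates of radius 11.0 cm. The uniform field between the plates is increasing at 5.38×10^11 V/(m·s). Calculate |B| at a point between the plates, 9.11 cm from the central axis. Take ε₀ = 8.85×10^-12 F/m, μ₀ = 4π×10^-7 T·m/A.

2.73×10^-7 T

Total displacement current: I_d = ε₀(πR²)(dE/dt) = (8.85×10^-12)(0.03801)(5.38×10^11) = 0.1810 A.
For r < R the Ampère–Maxwell law gives B(2πr) = μ₀ I_d (r²/R²), so B = μ₀ I_d r/(2πR²) = (4π×10^-7)(0.1810)(0.0911)/(2π·0.110²) = 2.73×10^-7 T.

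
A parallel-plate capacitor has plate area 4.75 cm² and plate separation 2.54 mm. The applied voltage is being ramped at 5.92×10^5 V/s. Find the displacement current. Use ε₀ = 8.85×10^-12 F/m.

E = V/d so dE/dt = (dV/dt)/d = 2.331×10^8 V/(m·s), and I_d = ε₀ A dE/dt = (8.85×10^-12)(4.75×10^-4)(2.331×10^8) = 9.80×10^-7 A.

9.80×10^-7 A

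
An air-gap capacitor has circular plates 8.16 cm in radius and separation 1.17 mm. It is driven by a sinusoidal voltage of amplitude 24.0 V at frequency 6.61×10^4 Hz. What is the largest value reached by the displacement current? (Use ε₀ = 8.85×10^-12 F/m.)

(dE/dt)_max = V₀ω/d = 8.519×10^9 V/(m·s); ω = 2πf = 4.153×10^5 rad/s.
I_d,max = ε₀ A (dE/dt)_max = (8.85×10^-12)(0.02092)(8.519×10^9) = 1.58×10^-3 A.

1.58×10^-3 A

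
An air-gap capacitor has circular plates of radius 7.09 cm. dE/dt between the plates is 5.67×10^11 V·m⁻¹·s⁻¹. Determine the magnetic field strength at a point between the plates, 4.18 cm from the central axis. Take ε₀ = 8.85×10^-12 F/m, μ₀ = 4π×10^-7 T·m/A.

Through the whole plate area (πR² = 0.01579 m²), I_d = ε₀ πR² dE/dt = 0.07923 A.
∮B·dl = μ₀ I_d,enc with I_d,enc = I_d r²/R² = 0.02754 A; so B = μ₀ I_d,enc/(2πr) = 1.32×10^-7 T.

1.32×10^-7 T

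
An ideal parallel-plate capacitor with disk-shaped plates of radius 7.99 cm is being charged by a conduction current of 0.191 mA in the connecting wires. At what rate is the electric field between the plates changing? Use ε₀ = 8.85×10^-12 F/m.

Charge continuity gives I_d = I = 1.91×10^-4 A between the plates.
Since I_d = ε₀ A dE/dt, dE/dt = I_d/(ε₀A) = (1.91×10^-4)/((8.85×10^-12)(0.02006)) = 1.08×10^9 V/(m·s).

1.08×10^9 V/(m·s)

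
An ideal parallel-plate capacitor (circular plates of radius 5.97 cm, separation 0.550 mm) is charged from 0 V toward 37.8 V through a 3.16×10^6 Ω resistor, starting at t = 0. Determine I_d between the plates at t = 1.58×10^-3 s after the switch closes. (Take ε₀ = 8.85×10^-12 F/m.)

With C = ε₀A/d = (8.85×10^-12)(0.01120)/(5.50×10^-4) = 1.802×10^-10 F, the time constant is τ = RC = 5.694×10^-4 s, so t/τ = 2.775 and e^(−t/τ) = 0.06235.
I_d = I_cond = (V₀/R) e^(−t/τ) = (1.196×10^-5)(0.06235) = 7.46×10^-7 A.

7.46×10^-7 A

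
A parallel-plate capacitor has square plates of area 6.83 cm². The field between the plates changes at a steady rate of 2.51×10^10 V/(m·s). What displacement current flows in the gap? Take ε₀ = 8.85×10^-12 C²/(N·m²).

With a uniform field, Φ_E = EA, so I_d = ε₀ A dE/dt = 1.52×10^-4 A.

1.52×10^-4 A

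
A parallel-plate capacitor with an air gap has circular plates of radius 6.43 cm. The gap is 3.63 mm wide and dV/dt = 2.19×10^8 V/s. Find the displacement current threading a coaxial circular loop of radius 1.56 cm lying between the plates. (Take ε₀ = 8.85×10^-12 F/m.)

4.08×10^-4 A

With E = V/d, dE/dt = 6.033×10^10 V/(m·s) and πR² = 0.01299 m², giving I_d = ε₀ πR² dE/dt = 6.936×10^-3 A.
Since J_d is uniform, the enclosed fraction is (r/R)² = 0.05886, giving I_d,enc = 4.08×10^-4 A.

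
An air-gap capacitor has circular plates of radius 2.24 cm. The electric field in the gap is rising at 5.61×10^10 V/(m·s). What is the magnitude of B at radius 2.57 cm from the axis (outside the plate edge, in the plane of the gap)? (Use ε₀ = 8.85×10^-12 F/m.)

Total displacement current: I_d = ε₀(πR²)(dE/dt) = (8.85×10^-12)(1.576×10^-3)(5.61×10^10) = 7.825×10^-4 A.
Outside the plates the loop encloses all of I_d, so B·2πr = μ₀ I_d and B = 6.09×10^-9 T.

6.09×10^-9 T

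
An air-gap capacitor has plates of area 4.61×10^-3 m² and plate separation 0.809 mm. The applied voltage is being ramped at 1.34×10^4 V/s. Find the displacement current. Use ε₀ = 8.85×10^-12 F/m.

The field between the plates is E = V/d, so dE/dt = (1.34×10^4)/(8.09×10^-4 m) = 1.656×10^7 V/(m·s).
I_d = ε₀ A (dE/dt) = (8.85×10^-12)(4.61×10^-3)(1.656×10^7) = 6.76×10^-7 A.

6.76×10^-7 A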